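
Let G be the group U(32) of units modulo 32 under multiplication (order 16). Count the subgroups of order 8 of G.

|G| = 16 and 8 | 16, so subgroups of order 8 are possible by Lagrange.
The subgroups of order 8 are: {1, 3, 9, 11, 17, 19, 25, 27}; {1, 5, 9, 13, 17, 21, 25, 29}; {1, 7, 9, 15, 17, 23, 25, 31}.
So G has 3 subgroups of order 8.

3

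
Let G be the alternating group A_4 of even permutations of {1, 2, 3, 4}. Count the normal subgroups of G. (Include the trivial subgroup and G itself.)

G has 10 subgroups. Checking conjugation-invariance by order — order 1: 1/1 normal; order 2: 0/3 normal; order 3: 0/4 normal; order 4: 1/1 normal; order 12: 1/1 normal.
Total normal subgroups: 3.

3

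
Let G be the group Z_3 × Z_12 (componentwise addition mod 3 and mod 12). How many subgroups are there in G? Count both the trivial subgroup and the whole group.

|G| = 36, so by Lagrange every subgroup order divides 36. Divisors: 1, 2, 3, 4, 6, 9, 12, 18, 36.
Subgroups by order — order 1: 1; order 2: 1; order 3: 4; order 4: 1; order 6: 4; order 9: 1; order 12: 4; order 18: 1; order 36: 1.
Total: 1 + 1 + 4 + 1 + 4 + 1 + 4 + 1 + 1 = 18.

18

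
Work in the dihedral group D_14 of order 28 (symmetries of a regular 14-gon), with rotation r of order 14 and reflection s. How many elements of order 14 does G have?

6

The elements of order 14 are: r, r^3, r^5, r^9, r^11, r^13.
That's 6.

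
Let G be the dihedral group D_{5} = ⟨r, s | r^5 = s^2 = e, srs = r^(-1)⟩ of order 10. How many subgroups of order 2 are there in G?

5

|G| = 10 and 2 | 10, so subgroups of order 2 are possible by Lagrange.
The subgroups of order 2 are: {e, r^2s}; {e, r^3s}; {e, r^4s}; {e, rs}; … (5 in all).
So G has 5 subgroups of order 2.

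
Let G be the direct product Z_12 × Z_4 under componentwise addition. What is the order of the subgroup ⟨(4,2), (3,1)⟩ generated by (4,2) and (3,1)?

|⟨(4,2)⟩| = 6 and |⟨(3,1)⟩| = 4, so |H| is a multiple of lcm(6, 4) = 12 and divides |G| = 48.
Closing under the operation: H = {(0,0), (0,2), (1,1), (1,3), (2,0), (2,2), (3,1), (3,3), (4,0), (4,2), (5,1), (5,3), (6,0), (6,2), (7,1), (7,3), (8,0), (8,2), (9,1), (9,3), (10,0), (10,2), (11,1), (11,3)}, so |H| = 24.

24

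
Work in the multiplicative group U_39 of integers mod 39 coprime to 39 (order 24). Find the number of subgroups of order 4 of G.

|G| = 24 and 4 | 24, so subgroups of order 4 are possible by Lagrange.
The subgroups of order 4 are: {1, 14, 25, 38}; {1, 25, 31, 34}; {1, 5, 8, 25}.
So G has 3 subgroups of order 4.

3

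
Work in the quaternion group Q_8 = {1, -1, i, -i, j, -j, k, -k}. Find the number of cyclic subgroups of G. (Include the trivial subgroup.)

Group the elements of G by the cyclic subgroup they generate; each cyclic subgroup of order d accounts for φ(d) elements.
Cyclic subgroups by order — order 1: 1; order 2: 1; order 4: 3.
Total: 5.

5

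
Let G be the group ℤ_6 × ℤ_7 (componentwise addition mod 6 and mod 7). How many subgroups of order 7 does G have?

1

|G| = 42 and 7 | 42, so subgroups of order 7 are possible by Lagrange.
The subgroups of order 7 are: {(0,0), (0,1), (0,2), (0,3), (0,4), (0,5), (0,6)}.
So G has 1 subgroup of order 7.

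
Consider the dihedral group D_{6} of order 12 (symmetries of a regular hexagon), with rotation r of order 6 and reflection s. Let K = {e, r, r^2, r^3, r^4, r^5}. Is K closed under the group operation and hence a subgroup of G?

Yes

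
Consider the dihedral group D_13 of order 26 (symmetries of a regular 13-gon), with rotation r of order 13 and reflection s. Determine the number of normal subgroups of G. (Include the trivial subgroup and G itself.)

3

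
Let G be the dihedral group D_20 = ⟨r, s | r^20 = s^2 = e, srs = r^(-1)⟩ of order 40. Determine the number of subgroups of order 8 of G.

|G| = 40 and 8 | 40, so subgroups of order 8 are possible by Lagrange.
The subgroups of order 8 are: {e, r^5, r^10, r^15, s, r^5s, r^10s, r^15s}; {e, r^5, r^10, r^15, rs, r^6s, r^11s, r^16s}; {e, r^5, r^10, r^15, r^2s, r^7s, r^12s, r^17s}; {e, r^5, r^10, r^15, r^3s, r^8s, r^13s, r^18s}; … (5 in all).
So G has 5 subgroups of order 8.

5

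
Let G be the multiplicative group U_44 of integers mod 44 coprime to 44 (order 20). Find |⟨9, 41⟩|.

|⟨9⟩| = 5 and |⟨41⟩| = 10, so |H| is a multiple of lcm(5, 10) = 10 and divides |G| = 20.
Closing under the operation: H = {1, 5, 9, 13, 17, 21, 25, 29, 37, 41}, so |H| = 10.

10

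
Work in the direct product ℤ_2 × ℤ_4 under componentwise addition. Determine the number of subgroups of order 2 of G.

3

|G| = 8 and 2 | 8, so subgroups of order 2 are possible by Lagrange.
The subgroups of order 2 are: {(0,0), (0,2)}; {(0,0), (1,0)}; {(0,0), (1,2)}.
So G has 3 subgroups of order 2.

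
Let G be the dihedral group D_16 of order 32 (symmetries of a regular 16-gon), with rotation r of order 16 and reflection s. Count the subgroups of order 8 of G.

|G| = 32 and 8 | 32, so subgroups of order 8 are possible by Lagrange.
The subgroups of order 8 are: {e, r^2, r^4, r^6, r^8, r^10, r^12, r^14}; {e, r^4, r^8, r^12, r^2s, r^6s, r^10s, r^14s}; {e, r^4, r^8, r^12, r^3s, r^7s, r^11s, r^15s}; {e, r^4, r^8, r^12, s, r^4s, r^8s, r^12s}; … (5 in all).
So G has 5 subgroups of order 8.

5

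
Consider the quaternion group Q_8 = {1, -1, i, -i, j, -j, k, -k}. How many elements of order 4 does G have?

The elements of order 4 are: i, -i, j, -j, k, -k.
That's 6.

6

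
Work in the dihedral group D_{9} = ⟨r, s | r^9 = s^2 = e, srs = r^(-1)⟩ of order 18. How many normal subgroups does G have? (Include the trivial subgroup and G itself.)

G has 16 subgroups. Checking conjugation-invariance by order — order 1: 1/1 normal; order 2: 0/9 normal; order 3: 1/1 normal; order 6: 0/3 normal; order 9: 1/1 normal; order 18: 1/1 normal.
Total normal subgroups: 4.

4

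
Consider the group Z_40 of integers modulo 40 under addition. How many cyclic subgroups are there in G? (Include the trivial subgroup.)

8

A cyclic subgroup of order d is generated by each of its φ(d) elements of order d, so the cyclic subgroups of order d number (#elements of order d)/φ(d).
Cyclic subgroups by order — order 1: 1; order 2: 1; order 4: 1; order 5: 1; order 8: 1; order 10: 1; order 20: 1; order 40: 1.
Total: 8.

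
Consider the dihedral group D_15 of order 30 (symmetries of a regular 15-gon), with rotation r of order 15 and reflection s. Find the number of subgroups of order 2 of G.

|G| = 30 and 2 | 30, so subgroups of order 2 are possible by Lagrange.
The subgroups of order 2 are: {e, r^10s}; {e, r^11s}; {e, r^12s}; {e, r^13s}; … (15 in all).
So G has 15 subgroups of order 2.

15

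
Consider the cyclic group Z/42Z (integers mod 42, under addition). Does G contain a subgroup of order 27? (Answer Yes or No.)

27 does not divide |G| = 42, so by Lagrange no subgroup of order 27 exists.

No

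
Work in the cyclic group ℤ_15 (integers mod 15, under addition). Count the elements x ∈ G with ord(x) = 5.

In a cyclic group of order 15, the number of elements of order d (for d | 15) is φ(d).
φ(5) = 4.

4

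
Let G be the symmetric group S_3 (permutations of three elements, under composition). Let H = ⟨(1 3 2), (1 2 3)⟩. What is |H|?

|⟨(1 3 2)⟩| = 3 and |⟨(1 2 3)⟩| = 3, so |H| is a multiple of lcm(3, 3) = 3 and divides |G| = 6.
Closing under the operation: H = {e, (1 2 3), (1 3 2)}, so |H| = 3.

3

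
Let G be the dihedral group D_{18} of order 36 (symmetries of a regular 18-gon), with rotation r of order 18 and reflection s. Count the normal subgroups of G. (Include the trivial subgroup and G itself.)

9

G has 45 subgroups. Checking conjugation-invariance by order — order 1: 1/1 normal; order 2: 1/19 normal; order 3: 1/1 normal; order 4: 0/9 normal; order 6: 1/7 normal; order 9: 1/1 normal; order 12: 0/3 normal; order 18: 3/3 normal; order 36: 1/1 normal.
Total normal subgroups: 9.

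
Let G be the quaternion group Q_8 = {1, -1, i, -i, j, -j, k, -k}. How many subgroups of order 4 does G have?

|G| = 8 and 4 | 8, so subgroups of order 4 are possible by Lagrange.
The subgroups of order 4 are: {1, -1, i, -i}; {1, -1, j, -j}; {1, -1, k, -k}.
So G has 3 subgroups of order 4.

3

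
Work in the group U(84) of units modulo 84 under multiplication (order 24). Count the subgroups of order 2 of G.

7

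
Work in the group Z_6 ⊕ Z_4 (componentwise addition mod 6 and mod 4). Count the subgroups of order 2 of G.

|G| = 24 and 2 | 24, so subgroups of order 2 are possible by Lagrange.
The subgroups of order 2 are: {(0,0), (0,2)}; {(0,0), (3,0)}; {(0,0), (3,2)}.
So G has 3 subgroups of order 2.

3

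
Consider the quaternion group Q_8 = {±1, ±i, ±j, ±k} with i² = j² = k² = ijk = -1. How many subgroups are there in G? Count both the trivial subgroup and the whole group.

6

|G| = 8, so by Lagrange every subgroup order divides 8. Divisors: 1, 2, 4, 8.
Subgroups by order — order 1: 1; order 2: 1; order 4: 3; order 8: 1.
Total: 1 + 1 + 3 + 1 = 6.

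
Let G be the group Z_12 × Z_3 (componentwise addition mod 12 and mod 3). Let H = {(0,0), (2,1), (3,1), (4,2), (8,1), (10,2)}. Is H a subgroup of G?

(3,1) ∈ H but its inverse (9,2) ∉ H, so H is not a subgroup.

No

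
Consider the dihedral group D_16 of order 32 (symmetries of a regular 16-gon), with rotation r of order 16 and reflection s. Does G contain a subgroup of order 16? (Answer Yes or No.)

16 | 32. A subgroup of order 16 is {e, r, r^2, r^3, r^4, r^5, r^6, r^7, r^8, r^9, r^10, r^11, r^12, r^13, r^14, r^15}.

Yes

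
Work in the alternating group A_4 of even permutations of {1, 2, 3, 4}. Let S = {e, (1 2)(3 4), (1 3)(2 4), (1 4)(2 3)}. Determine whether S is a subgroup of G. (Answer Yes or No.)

|S| = 4 divides |G| = 12, consistent with Lagrange.
S contains the identity, every element's inverse is in S, and S is closed under ∘: it is a subgroup.

Yes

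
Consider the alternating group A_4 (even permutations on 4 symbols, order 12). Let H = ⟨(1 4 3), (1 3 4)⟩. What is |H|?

3

|⟨(1 4 3)⟩| = 3 and |⟨(1 3 4)⟩| = 3, so |H| is a multiple of lcm(3, 3) = 3 and divides |G| = 12.
Closing under the operation: H = {e, (1 3 4), (1 4 3)}, so |H| = 3.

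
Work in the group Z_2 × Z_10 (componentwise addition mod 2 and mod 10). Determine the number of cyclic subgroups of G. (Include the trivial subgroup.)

8

Each element a generates a cyclic subgroup ⟨a⟩; distinct elements may generate the same one (a cyclic group of order d has φ(d) generators).
Cyclic subgroups by order — order 1: 1; order 2: 3; order 5: 1; order 10: 3.
Total: 8.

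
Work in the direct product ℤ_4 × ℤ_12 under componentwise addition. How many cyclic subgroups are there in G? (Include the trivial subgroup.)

20

Group the elements of G by the cyclic subgroup they generate; each cyclic subgroup of order d accounts for φ(d) elements.
Cyclic subgroups by order — order 1: 1; order 2: 3; order 3: 1; order 4: 6; order 6: 3; order 12: 6.
Total: 20.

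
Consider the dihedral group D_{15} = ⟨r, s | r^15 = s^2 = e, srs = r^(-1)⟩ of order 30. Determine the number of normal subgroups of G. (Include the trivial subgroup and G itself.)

5

G has 28 subgroups. Checking conjugation-invariance by order — order 1: 1/1 normal; order 2: 0/15 normal; order 3: 1/1 normal; order 5: 1/1 normal; order 6: 0/5 normal; order 10: 0/3 normal; order 15: 1/1 normal; order 30: 1/1 normal.
Total normal subgroups: 5.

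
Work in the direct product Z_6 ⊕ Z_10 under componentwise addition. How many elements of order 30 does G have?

24

An element (a,b) has order lcm(ord(a), ord(b)); count pairs with lcm equal to 30.
Enumerating gives 24 such elements.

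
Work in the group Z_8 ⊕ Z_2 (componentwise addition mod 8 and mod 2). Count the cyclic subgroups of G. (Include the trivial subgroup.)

8

Each element a generates a cyclic subgroup ⟨a⟩; distinct elements may generate the same one (a cyclic group of order d has φ(d) generators).
Cyclic subgroups by order — order 1: 1; order 2: 3; order 4: 2; order 8: 2.
Total: 8.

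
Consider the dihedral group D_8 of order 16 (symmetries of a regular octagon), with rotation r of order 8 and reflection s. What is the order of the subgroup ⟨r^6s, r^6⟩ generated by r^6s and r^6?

8

|⟨r^6s⟩| = 2 and |⟨r^6⟩| = 4, so |H| is a multiple of lcm(2, 4) = 4 and divides |G| = 16.
Closing under the operation: H = {e, r^2, r^4, r^6, s, r^2s, r^4s, r^6s}, so |H| = 8.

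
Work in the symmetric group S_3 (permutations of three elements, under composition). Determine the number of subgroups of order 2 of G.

|G| = 6 and 2 | 6, so subgroups of order 2 are possible by Lagrange.
The subgroups of order 2 are: {e, (1 2)}; {e, (1 3)}; {e, (2 3)}.
So G has 3 subgroups of order 2.

3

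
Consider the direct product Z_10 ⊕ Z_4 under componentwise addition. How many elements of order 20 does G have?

16

An element (a,b) has order lcm(ord(a), ord(b)); count pairs with lcm equal to 20.
Enumerating gives 16 such elements.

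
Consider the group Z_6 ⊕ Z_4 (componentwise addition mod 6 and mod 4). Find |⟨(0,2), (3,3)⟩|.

4

|⟨(0,2)⟩| = 2 and |⟨(3,3)⟩| = 4, so |H| is a multiple of lcm(2, 4) = 4 and divides |G| = 24.
Closing under the operation: H = {(0,0), (0,2), (3,1), (3,3)}, so |H| = 4.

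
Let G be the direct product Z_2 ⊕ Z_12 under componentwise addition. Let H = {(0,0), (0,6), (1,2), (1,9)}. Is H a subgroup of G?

(1,2) ∈ H but its inverse (1,10) ∉ H, so H is not a subgroup.

No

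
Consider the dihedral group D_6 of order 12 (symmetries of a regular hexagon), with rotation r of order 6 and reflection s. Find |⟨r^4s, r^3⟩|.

4

|⟨r^4s⟩| = 2 and |⟨r^3⟩| = 2, so |H| is a multiple of lcm(2, 2) = 2 and divides |G| = 12.
Closing under the operation: H = {e, r^3, rs, r^4s}, so |H| = 4.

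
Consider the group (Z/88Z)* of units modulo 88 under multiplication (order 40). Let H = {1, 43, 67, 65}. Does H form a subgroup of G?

Yes

|H| = 4 divides |G| = 40, consistent with Lagrange.
H contains the identity, every element's inverse is in H, and H is closed under ·: it is a subgroup.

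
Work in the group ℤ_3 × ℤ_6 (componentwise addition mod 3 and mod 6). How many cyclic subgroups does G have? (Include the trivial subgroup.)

10

A cyclic subgroup of order d is generated by each of its φ(d) elements of order d, so the cyclic subgroups of order d number (#elements of order d)/φ(d).
Cyclic subgroups by order — order 1: 1; order 2: 1; order 3: 4; order 6: 4.
Total: 10.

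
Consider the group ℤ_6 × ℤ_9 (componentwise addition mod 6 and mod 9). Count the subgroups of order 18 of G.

|G| = 54 and 18 | 54, so subgroups of order 18 are possible by Lagrange.
The subgroups of order 18 are: {(0,0), (0,1), (0,2), (0,3), (0,4), (0,5), (0,6), (0,7), (0,8), (3,0), (3,1), (3,2), (3,3), (3,4), (3,5), (3,6), (3,7), (3,8)}; {(0,0), (0,3), (0,6), (1,0), (1,3), (1,6), (2,0), (2,3), (2,6), (3,0), (3,3), (3,6), (4,0), (4,3), (4,6), (5,0), (5,3), (5,6)}; {(0,0), (0,3), (0,6), (1,1), (1,4), (1,7), (2,2), (2,5), (2,8), (3,0), (3,3), (3,6), (4,1), (4,4), (4,7), (5,2), (5,5), (5,8)}; {(0,0), (0,3), (0,6), (1,2), (1,5), (1,8), (2,1), (2,4), (2,7), (3,0), (3,3), (3,6), (4,2), (4,5), (4,8), (5,1), (5,4), (5,7)}.
So G has 4 subgroups of order 18.

4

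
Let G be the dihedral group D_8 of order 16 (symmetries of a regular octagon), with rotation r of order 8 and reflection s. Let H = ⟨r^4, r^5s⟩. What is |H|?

4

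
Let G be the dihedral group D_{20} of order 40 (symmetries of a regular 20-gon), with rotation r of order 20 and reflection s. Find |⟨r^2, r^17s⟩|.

|⟨r^2⟩| = 10 and |⟨r^17s⟩| = 2, so |H| is a multiple of lcm(10, 2) = 10 and divides |G| = 40.
Closing under the operation: H = {e, r^2, r^4, r^6, r^8, r^10, r^12, r^14, r^16, r^18, rs, r^3s, r^5s, r^7s, r^9s, r^11s, r^13s, r^15s, r^17s, r^19s}, so |H| = 20.

20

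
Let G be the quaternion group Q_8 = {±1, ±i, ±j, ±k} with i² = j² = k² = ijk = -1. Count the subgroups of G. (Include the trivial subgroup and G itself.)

|G| = 8, so by Lagrange every subgroup order divides 8. Divisors: 1, 2, 4, 8.
Subgroups by order — order 1: 1; order 2: 1; order 4: 3; order 8: 1.
Total: 1 + 1 + 3 + 1 = 6.

6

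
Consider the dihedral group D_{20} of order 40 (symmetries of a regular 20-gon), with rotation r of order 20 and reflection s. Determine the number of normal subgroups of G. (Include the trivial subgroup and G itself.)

9

G has 48 subgroups. Checking conjugation-invariance by order — order 1: 1/1 normal; order 2: 1/21 normal; order 4: 1/11 normal; order 5: 1/1 normal; order 8: 0/5 normal; order 10: 1/5 normal; order 20: 3/3 normal; order 40: 1/1 normal.
Total normal subgroups: 9.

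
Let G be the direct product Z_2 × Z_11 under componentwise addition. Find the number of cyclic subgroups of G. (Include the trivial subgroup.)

Group the elements of G by the cyclic subgroup they generate; each cyclic subgroup of order d accounts for φ(d) elements.
Cyclic subgroups by order — order 1: 1; order 2: 1; order 11: 1; order 22: 1.
Total: 4.

4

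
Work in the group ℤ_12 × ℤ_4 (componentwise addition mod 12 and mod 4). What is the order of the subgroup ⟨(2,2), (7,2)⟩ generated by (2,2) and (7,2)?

|⟨(2,2)⟩| = 6 and |⟨(7,2)⟩| = 12, so |H| is a multiple of lcm(6, 12) = 12 and divides |G| = 48.
Closing under the operation: H = {(0,0), (0,2), (1,0), (1,2), (2,0), (2,2), (3,0), (3,2), (4,0), (4,2), (5,0), (5,2), (6,0), (6,2), (7,0), (7,2), (8,0), (8,2), (9,0), (9,2), (10,0), (10,2), (11,0), (11,2)}, so |H| = 24.

24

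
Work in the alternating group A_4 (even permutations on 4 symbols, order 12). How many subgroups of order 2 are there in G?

3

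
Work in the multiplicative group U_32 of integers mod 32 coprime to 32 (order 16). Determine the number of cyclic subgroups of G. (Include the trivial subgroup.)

8

Each element a generates a cyclic subgroup ⟨a⟩; distinct elements may generate the same one (a cyclic group of order d has φ(d) generators).
Cyclic subgroups by order — order 1: 1; order 2: 3; order 4: 2; order 8: 2.
Total: 8.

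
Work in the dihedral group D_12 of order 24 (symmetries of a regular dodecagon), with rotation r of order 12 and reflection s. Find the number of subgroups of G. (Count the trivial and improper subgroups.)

34

|G| = 24, so by Lagrange every subgroup order divides 24. Divisors: 1, 2, 3, 4, 6, 8, 12, 24.
Subgroups by order — order 1: 1; order 2: 13; order 3: 1; order 4: 7; order 6: 5; order 8: 3; order 12: 3; order 24: 1.
Total: 1 + 13 + 1 + 7 + 5 + 3 + 3 + 1 = 34.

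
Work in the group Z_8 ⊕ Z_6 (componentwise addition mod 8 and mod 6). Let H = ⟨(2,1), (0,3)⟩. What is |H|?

|⟨(2,1)⟩| = 12 and |⟨(0,3)⟩| = 2, so |H| is a multiple of lcm(12, 2) = 12 and divides |G| = 48.
Closing under the operation: H = {(0,0), (0,1), (0,2), (0,3), (0,4), (0,5), (2,0), (2,1), (2,2), (2,3), (2,4), (2,5), (4,0), (4,1), (4,2), (4,3), (4,4), (4,5), (6,0), (6,1), (6,2), (6,3), (6,4), (6,5)}, so |H| = 24.

24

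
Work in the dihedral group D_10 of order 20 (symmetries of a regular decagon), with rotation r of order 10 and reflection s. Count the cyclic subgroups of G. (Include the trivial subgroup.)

Each element a generates a cyclic subgroup ⟨a⟩; distinct elements may generate the same one (a cyclic group of order d has φ(d) generators).
Cyclic subgroups by order — order 1: 1; order 2: 11; order 5: 1; order 10: 1.
Total: 14.

14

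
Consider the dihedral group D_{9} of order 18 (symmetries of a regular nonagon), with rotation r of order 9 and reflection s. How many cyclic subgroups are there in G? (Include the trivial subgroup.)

Each element a generates a cyclic subgroup ⟨a⟩; distinct elements may generate the same one (a cyclic group of order d has φ(d) generators).
Cyclic subgroups by order — order 1: 1; order 2: 9; order 3: 1; order 9: 1.
Total: 12.

12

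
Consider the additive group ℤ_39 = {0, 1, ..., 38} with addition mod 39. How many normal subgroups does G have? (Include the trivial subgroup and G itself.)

G is abelian, so every subgroup is normal.
G has 4 subgroups in total, hence 4 normal subgroups.

4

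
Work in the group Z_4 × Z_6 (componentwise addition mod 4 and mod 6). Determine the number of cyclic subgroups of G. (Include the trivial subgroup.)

12

A cyclic subgroup of order d is generated by each of its φ(d) elements of order d, so the cyclic subgroups of order d number (#elements of order d)/φ(d).
Cyclic subgroups by order — order 1: 1; order 2: 3; order 3: 1; order 4: 2; order 6: 3; order 12: 2.
Total: 12.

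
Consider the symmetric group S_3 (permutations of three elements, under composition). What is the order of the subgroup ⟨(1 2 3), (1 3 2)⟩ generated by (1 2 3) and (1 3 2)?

3

|⟨(1 2 3)⟩| = 3 and |⟨(1 3 2)⟩| = 3, so |H| is a multiple of lcm(3, 3) = 3 and divides |G| = 6.
Closing under the operation: H = {e, (1 2 3), (1 3 2)}, so |H| = 3.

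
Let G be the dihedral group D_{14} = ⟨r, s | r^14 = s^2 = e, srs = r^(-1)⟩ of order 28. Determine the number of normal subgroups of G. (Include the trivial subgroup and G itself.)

7

G has 28 subgroups. Checking conjugation-invariance by order — order 1: 1/1 normal; order 2: 1/15 normal; order 4: 0/7 normal; order 7: 1/1 normal; order 14: 3/3 normal; order 28: 1/1 normal.
Total normal subgroups: 7.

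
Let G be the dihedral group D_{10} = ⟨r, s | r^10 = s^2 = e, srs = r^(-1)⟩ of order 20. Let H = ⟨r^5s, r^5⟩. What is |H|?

|⟨r^5s⟩| = 2 and |⟨r^5⟩| = 2, so |H| is a multiple of lcm(2, 2) = 2 and divides |G| = 20.
Closing under the operation: H = {e, r^5, s, r^5s}, so |H| = 4.

4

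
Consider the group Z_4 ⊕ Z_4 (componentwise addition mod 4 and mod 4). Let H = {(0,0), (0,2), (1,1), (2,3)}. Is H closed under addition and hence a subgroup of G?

No

(1,1) ∈ H but its inverse (3,3) ∉ H, so H is not a subgroup.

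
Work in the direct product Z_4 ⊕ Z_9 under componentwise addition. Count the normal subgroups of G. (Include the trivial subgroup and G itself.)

G is abelian, so every subgroup is normal.
G has 9 subgroups in total, hence 9 normal subgroups.

9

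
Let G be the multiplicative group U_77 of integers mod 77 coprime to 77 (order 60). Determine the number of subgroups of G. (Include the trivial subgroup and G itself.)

|G| = 60, so by Lagrange every subgroup order divides 60. Divisors: 1, 2, 3, 4, 5, 6, 10, 12, 15, 20, 30, 60.
Subgroups by order — order 1: 1; order 2: 3; order 3: 1; order 4: 1; order 5: 1; order 6: 3; order 10: 3; order 12: 1; order 15: 1; order 20: 1; order 30: 3; order 60: 1.
Total: 1 + 3 + 1 + 1 + 1 + 3 + 3 + 1 + 1 + 1 + 3 + 1 = 20.

20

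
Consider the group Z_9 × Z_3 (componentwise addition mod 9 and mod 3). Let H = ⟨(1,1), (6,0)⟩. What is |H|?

9

|⟨(1,1)⟩| = 9 and |⟨(6,0)⟩| = 3, so |H| is a multiple of lcm(9, 3) = 9 and divides |G| = 27.
Closing under the operation: H = {(0,0), (1,1), (2,2), (3,0), (4,1), (5,2), (6,0), (7,1), (8,2)}, so |H| = 9.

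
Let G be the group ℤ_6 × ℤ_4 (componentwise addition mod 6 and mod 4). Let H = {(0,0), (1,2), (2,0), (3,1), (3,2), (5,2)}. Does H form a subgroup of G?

(3,1) ∈ H but its inverse (3,3) ∉ H, so H is not a subgroup.

No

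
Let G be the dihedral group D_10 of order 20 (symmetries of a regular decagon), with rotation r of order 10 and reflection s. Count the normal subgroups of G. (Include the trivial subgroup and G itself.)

7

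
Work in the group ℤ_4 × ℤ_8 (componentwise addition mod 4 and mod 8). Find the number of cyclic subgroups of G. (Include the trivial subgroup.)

A cyclic subgroup of order d is generated by each of its φ(d) elements of order d, so the cyclic subgroups of order d number (#elements of order d)/φ(d).
Cyclic subgroups by order — order 1: 1; order 2: 3; order 4: 6; order 8: 4.
Total: 14.

14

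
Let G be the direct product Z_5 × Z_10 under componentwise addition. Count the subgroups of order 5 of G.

|G| = 50 and 5 | 50, so subgroups of order 5 are possible by Lagrange.
The subgroups of order 5 are: {(0,0), (0,2), (0,4), (0,6), (0,8)}; {(0,0), (1,0), (2,0), (3,0), (4,0)}; {(0,0), (1,2), (2,4), (3,6), (4,8)}; {(0,0), (1,4), (2,8), (3,2), (4,6)}; … (6 in all).
So G has 6 subgroups of order 5.

6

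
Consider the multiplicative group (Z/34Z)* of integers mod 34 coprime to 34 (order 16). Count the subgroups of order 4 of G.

1

|G| = 16 and 4 | 16, so subgroups of order 4 are possible by Lagrange.
The subgroups of order 4 are: {1, 13, 21, 33}.
So G has 1 subgroup of order 4.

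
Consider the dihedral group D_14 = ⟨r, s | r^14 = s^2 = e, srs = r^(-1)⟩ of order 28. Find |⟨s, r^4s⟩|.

14

|⟨s⟩| = 2 and |⟨r^4s⟩| = 2, so |H| is a multiple of lcm(2, 2) = 2 and divides |G| = 28.
Closing under the operation: H = {e, r^2, r^4, r^6, r^8, r^10, r^12, s, r^2s, r^4s, r^6s, r^8s, r^10s, r^12s}, so |H| = 14.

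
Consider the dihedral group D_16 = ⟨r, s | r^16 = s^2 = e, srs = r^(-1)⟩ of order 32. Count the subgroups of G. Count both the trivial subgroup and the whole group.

36

|G| = 32, so by Lagrange every subgroup order divides 32. Divisors: 1, 2, 4, 8, 16, 32.
Subgroups by order — order 1: 1; order 2: 17; order 4: 9; order 8: 5; order 16: 3; order 32: 1.
Total: 1 + 17 + 9 + 5 + 3 + 1 = 36.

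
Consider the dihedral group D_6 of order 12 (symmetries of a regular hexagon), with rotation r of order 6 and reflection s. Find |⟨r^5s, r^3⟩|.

|⟨r^5s⟩| = 2 and |⟨r^3⟩| = 2, so |H| is a multiple of lcm(2, 2) = 2 and divides |G| = 12.
Closing under the operation: H = {e, r^3, r^2s, r^5s}, so |H| = 4.

4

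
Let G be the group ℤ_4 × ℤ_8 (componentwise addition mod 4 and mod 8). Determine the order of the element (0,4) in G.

2

The order of (0,4) in Z_4 × Z_8 is lcm(ord(0) in Z_4, ord(4) in Z_8).
ord(0) = 1 and ord(4) = 2, so |⟨(0,4)⟩| = lcm(1, 2) = 2.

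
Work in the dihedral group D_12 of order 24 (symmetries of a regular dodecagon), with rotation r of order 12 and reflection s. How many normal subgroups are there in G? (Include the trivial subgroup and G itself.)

9

G has 34 subgroups. Checking conjugation-invariance by order — order 1: 1/1 normal; order 2: 1/13 normal; order 3: 1/1 normal; order 4: 1/7 normal; order 6: 1/5 normal; order 8: 0/3 normal; order 12: 3/3 normal; order 24: 1/1 normal.
Total normal subgroups: 9.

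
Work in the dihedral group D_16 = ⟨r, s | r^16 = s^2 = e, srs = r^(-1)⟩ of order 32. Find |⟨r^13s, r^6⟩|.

|⟨r^13s⟩| = 2 and |⟨r^6⟩| = 8, so |H| is a multiple of lcm(2, 8) = 8 and divides |G| = 32.
Closing under the operation: H = {e, r^2, r^4, r^6, r^8, r^10, r^12, r^14, rs, r^3s, r^5s, r^7s, r^9s, r^11s, r^13s, r^15s}, so |H| = 16.

16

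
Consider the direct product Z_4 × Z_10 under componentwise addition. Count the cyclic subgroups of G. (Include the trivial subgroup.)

12

Group the elements of G by the cyclic subgroup they generate; each cyclic subgroup of order d accounts for φ(d) elements.
Cyclic subgroups by order — order 1: 1; order 2: 3; order 4: 2; order 5: 1; order 10: 3; order 20: 2.
Total: 12.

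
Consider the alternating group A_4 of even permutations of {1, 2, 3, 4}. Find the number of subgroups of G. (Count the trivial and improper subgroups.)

10

|G| = 12, so by Lagrange every subgroup order divides 12. Divisors: 1, 2, 3, 4, 6, 12.
Subgroups by order — order 1: 1; order 2: 3; order 3: 4; order 4: 1; order 6: 0; order 12: 1.
Total: 1 + 3 + 4 + 1 + 0 + 1 = 10.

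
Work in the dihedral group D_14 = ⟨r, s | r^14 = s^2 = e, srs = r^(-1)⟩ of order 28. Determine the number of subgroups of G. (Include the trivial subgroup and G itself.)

28

|G| = 28, so by Lagrange every subgroup order divides 28. Divisors: 1, 2, 4, 7, 14, 28.
Subgroups by order — order 1: 1; order 2: 15; order 4: 7; order 7: 1; order 14: 3; order 28: 1.
Total: 1 + 15 + 7 + 1 + 3 + 1 = 28.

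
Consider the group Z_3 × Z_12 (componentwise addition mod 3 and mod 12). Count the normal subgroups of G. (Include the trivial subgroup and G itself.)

18

G is abelian, so every subgroup is normal.
G has 18 subgroups in total, hence 18 normal subgroups.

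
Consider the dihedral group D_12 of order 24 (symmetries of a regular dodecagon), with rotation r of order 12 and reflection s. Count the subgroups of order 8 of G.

|G| = 24 and 8 | 24, so subgroups of order 8 are possible by Lagrange.
The subgroups of order 8 are: {e, r^3, r^6, r^9, rs, r^4s, r^7s, r^10s}; {e, r^3, r^6, r^9, r^2s, r^5s, r^8s, r^11s}; {e, r^3, r^6, r^9, s, r^3s, r^6s, r^9s}.
So G has 3 subgroups of order 8.

3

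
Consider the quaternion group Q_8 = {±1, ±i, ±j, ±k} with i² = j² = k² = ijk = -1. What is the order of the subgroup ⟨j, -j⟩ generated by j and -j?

4

|⟨j⟩| = 4 and |⟨-j⟩| = 4, so |H| is a multiple of lcm(4, 4) = 4 and divides |G| = 8.
Closing under the operation: H = {1, -1, j, -j}, so |H| = 4.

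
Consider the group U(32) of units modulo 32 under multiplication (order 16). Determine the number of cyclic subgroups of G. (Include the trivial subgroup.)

8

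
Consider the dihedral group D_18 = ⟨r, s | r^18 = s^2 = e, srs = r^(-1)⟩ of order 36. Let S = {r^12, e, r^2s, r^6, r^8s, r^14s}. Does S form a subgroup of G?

Yes

|S| = 6 divides |G| = 36, consistent with Lagrange.
S contains the identity, every element's inverse is in S, and S is closed under ·: it is a subgroup.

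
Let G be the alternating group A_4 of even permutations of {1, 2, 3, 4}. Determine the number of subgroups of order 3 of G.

|G| = 12 and 3 | 12, so subgroups of order 3 are possible by Lagrange.
The subgroups of order 3 are: {e, (1 2 3), (1 3 2)}; {e, (1 2 4), (1 4 2)}; {e, (1 3 4), (1 4 3)}; {e, (2 3 4), (2 4 3)}.
So G has 4 subgroups of order 3.

4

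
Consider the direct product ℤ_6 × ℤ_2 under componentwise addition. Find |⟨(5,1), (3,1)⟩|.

|⟨(5,1)⟩| = 6 and |⟨(3,1)⟩| = 2, so |H| is a multiple of lcm(6, 2) = 6 and divides |G| = 12.
Closing under the operation: H = {(0,0), (1,1), (2,0), (3,1), (4,0), (5,1)}, so |H| = 6.

6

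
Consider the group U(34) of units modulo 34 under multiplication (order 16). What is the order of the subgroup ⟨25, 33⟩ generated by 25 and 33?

8

|⟨25⟩| = 8 and |⟨33⟩| = 2, so |H| is a multiple of lcm(8, 2) = 8 and divides |G| = 16.
Closing under the operation: H = {1, 9, 13, 15, 19, 21, 25, 33}, so |H| = 8.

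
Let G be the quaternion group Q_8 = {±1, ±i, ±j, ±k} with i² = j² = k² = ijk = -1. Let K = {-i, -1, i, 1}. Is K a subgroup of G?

|K| = 4 divides |G| = 8, consistent with Lagrange.
K contains the identity, every element's inverse is in K, and K is closed under ·: it is a subgroup.
In fact K = ⟨-i⟩.

Yes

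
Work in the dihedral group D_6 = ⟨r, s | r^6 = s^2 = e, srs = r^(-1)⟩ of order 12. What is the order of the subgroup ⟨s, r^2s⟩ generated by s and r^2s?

|⟨s⟩| = 2 and |⟨r^2s⟩| = 2, so |H| is a multiple of lcm(2, 2) = 2 and divides |G| = 12.
Closing under the operation: H = {e, r^2, r^4, s, r^2s, r^4s}, so |H| = 6.

6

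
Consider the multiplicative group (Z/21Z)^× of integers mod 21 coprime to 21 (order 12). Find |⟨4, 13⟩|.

|⟨4⟩| = 3 and |⟨13⟩| = 2, so |H| is a multiple of lcm(3, 2) = 6 and divides |G| = 12.
Closing under the operation: H = {1, 4, 10, 13, 16, 19}, so |H| = 6.

6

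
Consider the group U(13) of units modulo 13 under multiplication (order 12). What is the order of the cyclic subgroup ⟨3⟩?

Compute successive powers of 3 mod 13: 3, 9, 1; 3^3 ≡ 1 (mod 13).
So |⟨3⟩| = 3.

3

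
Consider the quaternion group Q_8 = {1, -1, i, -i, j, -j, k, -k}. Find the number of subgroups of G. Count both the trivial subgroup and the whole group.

6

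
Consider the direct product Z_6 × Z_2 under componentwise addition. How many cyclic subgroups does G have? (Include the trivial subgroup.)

A cyclic subgroup of order d is generated by each of its φ(d) elements of order d, so the cyclic subgroups of order d number (#elements of order d)/φ(d).
Cyclic subgroups by order — order 1: 1; order 2: 3; order 3: 1; order 6: 3.
Total: 8.

8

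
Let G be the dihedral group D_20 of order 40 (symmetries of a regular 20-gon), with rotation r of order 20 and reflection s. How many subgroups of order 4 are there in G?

11

|G| = 40 and 4 | 40, so subgroups of order 4 are possible by Lagrange.
The subgroups of order 4 are: {e, r^10, s, r^10s}; {e, r^10, rs, r^11s}; {e, r^10, r^2s, r^12s}; {e, r^10, r^3s, r^13s}; … (11 in all).
So G has 11 subgroups of order 4.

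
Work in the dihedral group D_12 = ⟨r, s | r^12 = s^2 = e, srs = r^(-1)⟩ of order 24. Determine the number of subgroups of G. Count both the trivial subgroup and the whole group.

34

|G| = 24, so by Lagrange every subgroup order divides 24. Divisors: 1, 2, 3, 4, 6, 8, 12, 24.
Subgroups by order — order 1: 1; order 2: 13; order 3: 1; order 4: 7; order 6: 5; order 8: 3; order 12: 3; order 24: 1.
Total: 1 + 13 + 1 + 7 + 5 + 3 + 3 + 1 = 34.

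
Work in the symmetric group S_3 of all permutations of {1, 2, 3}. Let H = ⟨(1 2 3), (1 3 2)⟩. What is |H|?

3

|⟨(1 2 3)⟩| = 3 and |⟨(1 3 2)⟩| = 3, so |H| is a multiple of lcm(3, 3) = 3 and divides |G| = 6.
Closing under the operation: H = {e, (1 2 3), (1 3 2)}, so |H| = 3.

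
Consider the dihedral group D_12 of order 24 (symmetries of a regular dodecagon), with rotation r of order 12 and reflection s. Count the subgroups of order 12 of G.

3

|G| = 24 and 12 | 24, so subgroups of order 12 are possible by Lagrange.
The subgroups of order 12 are: {e, r, r^2, r^3, r^4, r^5, r^6, r^7, r^8, r^9, r^10, r^11}; {e, r^2, r^4, r^6, r^8, r^10, s, r^2s, r^4s, r^6s, r^8s, r^10s}; {e, r^2, r^4, r^6, r^8, r^10, rs, r^3s, r^5s, r^7s, r^9s, r^11s}.
So G has 3 subgroups of order 12.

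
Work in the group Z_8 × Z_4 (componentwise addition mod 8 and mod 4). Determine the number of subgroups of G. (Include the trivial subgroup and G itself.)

22

|G| = 32, so by Lagrange every subgroup order divides 32. Divisors: 1, 2, 4, 8, 16, 32.
Subgroups by order — order 1: 1; order 2: 3; order 4: 7; order 8: 7; order 16: 3; order 32: 1.
Total: 1 + 3 + 7 + 7 + 3 + 1 = 22.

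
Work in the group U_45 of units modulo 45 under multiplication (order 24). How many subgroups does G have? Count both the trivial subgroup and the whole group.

16

|G| = 24, so by Lagrange every subgroup order divides 24. Divisors: 1, 2, 3, 4, 6, 8, 12, 24.
Subgroups by order — order 1: 1; order 2: 3; order 3: 1; order 4: 3; order 6: 3; order 8: 1; order 12: 3; order 24: 1.
Total: 1 + 3 + 1 + 3 + 3 + 1 + 3 + 1 = 16.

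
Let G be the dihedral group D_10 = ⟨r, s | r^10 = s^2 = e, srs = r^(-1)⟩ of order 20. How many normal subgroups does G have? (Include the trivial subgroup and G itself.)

7

G has 22 subgroups. Checking conjugation-invariance by order — order 1: 1/1 normal; order 2: 1/11 normal; order 4: 0/5 normal; order 5: 1/1 normal; order 10: 3/3 normal; order 20: 1/1 normal.
Total normal subgroups: 7.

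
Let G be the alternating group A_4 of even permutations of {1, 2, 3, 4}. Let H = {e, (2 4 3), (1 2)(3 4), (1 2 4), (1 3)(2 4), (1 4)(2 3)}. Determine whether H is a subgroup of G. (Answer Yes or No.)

No

(2 4 3) ∈ H but its inverse (2 3 4) ∉ H, so H is not a subgroup.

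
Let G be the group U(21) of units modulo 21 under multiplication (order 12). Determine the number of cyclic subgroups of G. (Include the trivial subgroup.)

Group the elements of G by the cyclic subgroup they generate; each cyclic subgroup of order d accounts for φ(d) elements.
Cyclic subgroups by order — order 1: 1; order 2: 3; order 3: 1; order 6: 3.
Total: 8.

8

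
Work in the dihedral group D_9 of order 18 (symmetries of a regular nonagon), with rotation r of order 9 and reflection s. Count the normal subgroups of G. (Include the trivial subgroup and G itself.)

G has 16 subgroups. Checking conjugation-invariance by order — order 1: 1/1 normal; order 2: 0/9 normal; order 3: 1/1 normal; order 6: 0/3 normal; order 9: 1/1 normal; order 18: 1/1 normal.
Total normal subgroups: 4.

4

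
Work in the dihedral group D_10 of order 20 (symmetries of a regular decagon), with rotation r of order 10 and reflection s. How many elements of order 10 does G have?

The elements of order 10 are: r, r^3, r^7, r^9.
That's 4.

4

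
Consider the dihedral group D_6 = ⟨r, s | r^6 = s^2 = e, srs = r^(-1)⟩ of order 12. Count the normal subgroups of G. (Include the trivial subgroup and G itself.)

7

G has 16 subgroups. Checking conjugation-invariance by order — order 1: 1/1 normal; order 2: 1/7 normal; order 3: 1/1 normal; order 4: 0/3 normal; order 6: 3/3 normal; order 12: 1/1 normal.
Total normal subgroups: 7.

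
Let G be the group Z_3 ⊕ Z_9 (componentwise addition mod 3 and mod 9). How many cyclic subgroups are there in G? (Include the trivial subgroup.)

A cyclic subgroup of order d is generated by each of its φ(d) elements of order d, so the cyclic subgroups of order d number (#elements of order d)/φ(d).
Cyclic subgroups by order — order 1: 1; order 3: 4; order 9: 3.
Total: 8.

8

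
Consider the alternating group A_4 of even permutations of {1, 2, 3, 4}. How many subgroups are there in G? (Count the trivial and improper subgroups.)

|G| = 12, so by Lagrange every subgroup order divides 12. Divisors: 1, 2, 3, 4, 6, 12.
Subgroups by order — order 1: 1; order 2: 3; order 3: 4; order 4: 1; order 6: 0; order 12: 1.
Total: 1 + 3 + 4 + 1 + 0 + 1 = 10.

10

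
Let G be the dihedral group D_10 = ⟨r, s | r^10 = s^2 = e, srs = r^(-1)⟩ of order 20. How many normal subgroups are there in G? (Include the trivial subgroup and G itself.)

G has 22 subgroups. Checking conjugation-invariance by order — order 1: 1/1 normal; order 2: 1/11 normal; order 4: 0/5 normal; order 5: 1/1 normal; order 10: 3/3 normal; order 20: 1/1 normal.
Total normal subgroups: 7.

7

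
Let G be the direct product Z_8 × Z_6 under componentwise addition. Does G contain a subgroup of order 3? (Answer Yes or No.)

3 | 48. A subgroup of order 3 is {(0,0), (0,2), (0,4)}.

Yes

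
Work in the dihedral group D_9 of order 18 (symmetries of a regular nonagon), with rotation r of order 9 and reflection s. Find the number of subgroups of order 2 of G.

|G| = 18 and 2 | 18, so subgroups of order 2 are possible by Lagrange.
The subgroups of order 2 are: {e, r^2s}; {e, r^3s}; {e, r^4s}; {e, r^5s}; … (9 in all).
So G has 9 subgroups of order 2.

9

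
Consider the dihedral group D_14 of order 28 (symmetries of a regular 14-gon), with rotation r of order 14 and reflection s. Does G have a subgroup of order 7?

7 | 28. A subgroup of order 7 is {e, r^2, r^4, r^6, r^8, r^10, r^12}.

Yes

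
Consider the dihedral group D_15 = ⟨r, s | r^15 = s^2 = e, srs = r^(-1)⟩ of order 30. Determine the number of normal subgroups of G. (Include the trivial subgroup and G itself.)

G has 28 subgroups. Checking conjugation-invariance by order — order 1: 1/1 normal; order 2: 0/15 normal; order 3: 1/1 normal; order 5: 1/1 normal; order 6: 0/5 normal; order 10: 0/3 normal; order 15: 1/1 normal; order 30: 1/1 normal.
Total normal subgroups: 5.

5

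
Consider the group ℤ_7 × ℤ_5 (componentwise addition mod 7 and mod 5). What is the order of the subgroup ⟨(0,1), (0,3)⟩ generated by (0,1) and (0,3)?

|⟨(0,1)⟩| = 5 and |⟨(0,3)⟩| = 5, so |H| is a multiple of lcm(5, 5) = 5 and divides |G| = 35.
Closing under the operation: H = {(0,0), (0,1), (0,2), (0,3), (0,4)}, so |H| = 5.

5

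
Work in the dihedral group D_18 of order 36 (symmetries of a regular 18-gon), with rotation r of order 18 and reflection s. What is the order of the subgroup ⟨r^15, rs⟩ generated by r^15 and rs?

12

|⟨r^15⟩| = 6 and |⟨rs⟩| = 2, so |H| is a multiple of lcm(6, 2) = 6 and divides |G| = 36.
Closing under the operation: H = {e, r^3, r^6, r^9, r^12, r^15, rs, r^4s, r^7s, r^10s, r^13s, r^16s}, so |H| = 12.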